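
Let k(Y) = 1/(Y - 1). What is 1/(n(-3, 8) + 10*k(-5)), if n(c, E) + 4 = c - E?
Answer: -3/50 ≈ -0.060000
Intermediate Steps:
n(c, E) = -4 + c - E (n(c, E) = -4 + (c - E) = -4 + c - E)
k(Y) = 1/(-1 + Y)
1/(n(-3, 8) + 10*k(-5)) = 1/((-4 - 3 - 1*8) + 10/(-1 - 5)) = 1/((-4 - 3 - 8) + 10/(-6)) = 1/(-15 + 10*(-1/6)) = 1/(-15 - 5/3) = 1/(-50/3) = -3/50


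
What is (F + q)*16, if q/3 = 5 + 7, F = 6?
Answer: 672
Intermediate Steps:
q = 36 (q = 3*(5 + 7) = 3*12 = 36)
(F + q)*16 = (6 + 36)*16 = 42*16 = 672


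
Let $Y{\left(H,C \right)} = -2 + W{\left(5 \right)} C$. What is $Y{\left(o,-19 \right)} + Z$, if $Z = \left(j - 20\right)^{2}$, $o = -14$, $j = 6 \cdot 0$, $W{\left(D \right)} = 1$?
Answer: $379$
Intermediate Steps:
$j = 0$
$Y{\left(H,C \right)} = -2 + C$ ($Y{\left(H,C \right)} = -2 + 1 C = -2 + C$)
$Z = 400$ ($Z = \left(0 - 20\right)^{2} = \left(-20\right)^{2} = 400$)
$Y{\left(o,-19 \right)} + Z = \left(-2 - 19\right) + 400 = -21 + 400 = 379$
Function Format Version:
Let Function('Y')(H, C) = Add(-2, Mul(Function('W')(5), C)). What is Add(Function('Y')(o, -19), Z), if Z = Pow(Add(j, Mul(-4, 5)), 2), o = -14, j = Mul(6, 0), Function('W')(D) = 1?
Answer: 379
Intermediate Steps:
j = 0
Function('Y')(H, C) = Add(-2, C) (Function('Y')(H, C) = Add(-2, Mul(1, C)) = Add(-2, C))
Z = 400 (Z = Pow(Add(0, Mul(-4, 5)), 2) = Pow(Add(0, -20), 2) = Pow(-20, 2) = 400)
Add(Function('Y')(o, -19), Z) = Add(Add(-2, -19), 400) = Add(-21, 400) = 379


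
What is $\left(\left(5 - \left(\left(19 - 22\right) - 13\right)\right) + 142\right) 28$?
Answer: $4564$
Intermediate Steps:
$\left(\left(5 - \left(\left(19 - 22\right) - 13\right)\right) + 142\right) 28 = \left(\left(5 - \left(-3 - 13\right)\right) + 142\right) 28 = \left(\left(5 - -16\right) + 142\right) 28 = \left(\left(5 + 16\right) + 142\right) 28 = \left(21 + 142\right) 28 = 163 \cdot 28 = 4564$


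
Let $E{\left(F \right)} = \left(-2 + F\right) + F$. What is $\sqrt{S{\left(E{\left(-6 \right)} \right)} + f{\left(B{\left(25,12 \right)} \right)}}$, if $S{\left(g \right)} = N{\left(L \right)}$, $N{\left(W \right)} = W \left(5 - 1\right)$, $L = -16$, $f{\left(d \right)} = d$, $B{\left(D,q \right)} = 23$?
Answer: $i \sqrt{41} \approx 6.4031 i$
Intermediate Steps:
$E{\left(F \right)} = -2 + 2 F$
$N{\left(W \right)} = 4 W$ ($N{\left(W \right)} = W 4 = 4 W$)
$S{\left(g \right)} = -64$ ($S{\left(g \right)} = 4 \left(-16\right) = -64$)
$\sqrt{S{\left(E{\left(-6 \right)} \right)} + f{\left(B{\left(25,12 \right)} \right)}} = \sqrt{-64 + 23} = \sqrt{-41} = i \sqrt{41}$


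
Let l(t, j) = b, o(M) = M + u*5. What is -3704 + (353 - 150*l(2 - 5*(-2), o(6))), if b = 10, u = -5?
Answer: -4851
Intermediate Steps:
o(M) = -25 + M (o(M) = M - 5*5 = M - 25 = -25 + M)
l(t, j) = 10
-3704 + (353 - 150*l(2 - 5*(-2), o(6))) = -3704 + (353 - 150*10) = -3704 + (353 - 1500) = -3704 - 1147 = -4851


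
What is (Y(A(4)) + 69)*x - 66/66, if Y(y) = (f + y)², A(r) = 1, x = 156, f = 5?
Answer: 16379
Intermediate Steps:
Y(y) = (5 + y)²
(Y(A(4)) + 69)*x - 66/66 = ((5 + 1)² + 69)*156 - 66/66 = (6² + 69)*156 - 66*1/66 = (36 + 69)*156 - 1 = 105*156 - 1 = 16380 - 1 = 16379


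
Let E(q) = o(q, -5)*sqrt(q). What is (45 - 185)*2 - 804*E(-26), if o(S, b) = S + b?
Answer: -280 + 24924*I*sqrt(26) ≈ -280.0 + 1.2709e+5*I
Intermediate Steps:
E(q) = sqrt(q)*(-5 + q) (E(q) = (q - 5)*sqrt(q) = (-5 + q)*sqrt(q) = sqrt(q)*(-5 + q))
(45 - 185)*2 - 804*E(-26) = (45 - 185)*2 - 804*sqrt(-26)*(-5 - 26) = -140*2 - 804*I*sqrt(26)*(-31) = -280 - (-24924)*I*sqrt(26) = -280 + 24924*I*sqrt(26)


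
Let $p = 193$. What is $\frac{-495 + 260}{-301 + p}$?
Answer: $\frac{235}{108} \approx 2.1759$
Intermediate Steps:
$\frac{-495 + 260}{-301 + p} = \frac{-495 + 260}{-301 + 193} = - \frac{235}{-108} = \left(-235\right) \left(- \frac{1}{108}\right) = \frac{235}{108}$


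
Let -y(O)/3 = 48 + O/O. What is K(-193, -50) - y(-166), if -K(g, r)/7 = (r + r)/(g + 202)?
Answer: 2023/9 ≈ 224.78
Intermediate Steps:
K(g, r) = -14*r/(202 + g) (K(g, r) = -7*(r + r)/(g + 202) = -7*2*r/(202 + g) = -14*r/(202 + g))
y(O) = -147 (y(O) = -3*(48 + O/O) = -3*(48 + 1) = -3*49 = -147)
K(-193, -50) - y(-166) = -14*(-50)/(202 - 193) - 1*(-147) = -14*(-50)/9 + 147 = -14*(-50)*⅑ + 147 = 700/9 + 147 = 2023/9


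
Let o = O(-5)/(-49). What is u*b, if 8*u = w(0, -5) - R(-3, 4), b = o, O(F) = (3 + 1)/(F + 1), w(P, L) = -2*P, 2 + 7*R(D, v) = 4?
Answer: -1/1372 ≈ -0.00072886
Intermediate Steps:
R(D, v) = 2/7 (R(D, v) = -2/7 + (⅐)*4 = -2/7 + 4/7 = 2/7)
O(F) = 4/(1 + F)
o = 1/49 (o = (4/(1 - 5))/(-49) = (4/(-4))*(-1/49) = (4*(-¼))*(-1/49) = -1*(-1/49) = 1/49 ≈ 0.020408)
b = 1/49 ≈ 0.020408
u = -1/28 (u = (-2*0 - 1*2/7)/8 = (0 - 2/7)/8 = (⅛)*(-2/7) = -1/28 ≈ -0.035714)
u*b = -1/28*1/49 = -1/1372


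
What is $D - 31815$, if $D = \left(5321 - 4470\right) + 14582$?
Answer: $-16382$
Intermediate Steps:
$D = 15433$ ($D = 851 + 14582 = 15433$)
$D - 31815 = 15433 - 31815 = -16382$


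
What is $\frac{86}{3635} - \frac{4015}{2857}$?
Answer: $- \frac{14348823}{10385195} \approx -1.3817$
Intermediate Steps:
$\frac{86}{3635} - \frac{4015}{2857} = - \frac{14348823}{10385195}$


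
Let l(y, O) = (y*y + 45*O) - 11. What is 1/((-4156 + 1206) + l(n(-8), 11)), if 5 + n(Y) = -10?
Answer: -1/2241 ≈ -0.00044623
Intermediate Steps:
n(Y) = -15 (n(Y) = -5 - 10 = -15)
l(y, O) = -11 + y**2 + 45*O (l(y, O) = (y**2 + 45*O) - 11 = -11 + y**2 + 45*O)
1/((-4156 + 1206) + l(n(-8), 11)) = 1/((-4156 + 1206) + (-11 + (-15)**2 + 45*11)) = 1/(-2950 + (-11 + 225 + 495)) = 1/(-2950 + 709) = 1/(-2241) = -1/2241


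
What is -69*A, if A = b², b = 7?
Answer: -3381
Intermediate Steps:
A = 49 (A = 7² = 49)
-69*A = -69*49 = -3381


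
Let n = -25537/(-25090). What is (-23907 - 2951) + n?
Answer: -673841683/25090 ≈ -26857.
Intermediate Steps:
n = 25537/25090 (n = -25537*(-1/25090) = 25537/25090 ≈ 1.0178)
(-23907 - 2951) + n = (-23907 - 2951) + 25537/25090 = -26858 + 25537/25090 = -673841683/25090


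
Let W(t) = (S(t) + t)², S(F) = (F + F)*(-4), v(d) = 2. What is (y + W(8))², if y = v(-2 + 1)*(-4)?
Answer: 9784384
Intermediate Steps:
S(F) = -8*F (S(F) = (2*F)*(-4) = -8*F)
W(t) = 49*t² (W(t) = (-8*t + t)² = (-7*t)² = 49*t²)
y = -8 (y = 2*(-4) = -8)
(y + W(8))² = (-8 + 49*8²)² = (-8 + 49*64)² = (-8 + 3136)² = 3128² = 9784384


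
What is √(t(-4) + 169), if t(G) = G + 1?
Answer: √166 ≈ 12.884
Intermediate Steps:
t(G) = 1 + G
√(t(-4) + 169) = √((1 - 4) + 169) = √(-3 + 169) = √166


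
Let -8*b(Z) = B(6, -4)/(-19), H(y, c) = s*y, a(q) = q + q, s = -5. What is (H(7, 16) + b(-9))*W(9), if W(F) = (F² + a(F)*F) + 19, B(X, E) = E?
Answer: -174361/19 ≈ -9176.9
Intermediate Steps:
a(q) = 2*q
W(F) = 19 + 3*F² (W(F) = (F² + (2*F)*F) + 19 = (F² + 2*F²) + 19 = 3*F² + 19 = 19 + 3*F²)
H(y, c) = -5*y
b(Z) = -1/38 (b(Z) = -(-1)/(2*(-19)) = -(-1)*(-1)/(2*19) = -⅛*4/19 = -1/38)
(H(7, 16) + b(-9))*W(9) = (-5*7 - 1/38)*(19 + 3*9²) = (-35 - 1/38)*(19 + 3*81) = -1331*(19 + 243)/38 = -1331/38*262 = -174361/19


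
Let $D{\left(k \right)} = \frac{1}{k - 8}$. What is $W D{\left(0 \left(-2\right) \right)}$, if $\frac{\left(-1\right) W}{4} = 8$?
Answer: $4$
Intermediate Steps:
$W = -32$ ($W = \left(-4\right) 8 = -32$)
$D{\left(k \right)} = \frac{1}{-8 + k}$
$W D{\left(0 \left(-2\right) \right)} = - \frac{32}{-8 + 0 \left(-2\right)} = - \frac{32}{-8 + 0} = - \frac{32}{-8} = \left(-32\right) \left(- \frac{1}{8}\right) = 4$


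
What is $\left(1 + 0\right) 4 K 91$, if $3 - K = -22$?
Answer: $9100$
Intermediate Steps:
$K = 25$ ($K = 3 - -22 = 3 + 22 = 25$)
$\left(1 + 0\right) 4 K 91 = \left(1 + 0\right) 4 \cdot 25 \cdot 91 = 1 \cdot 4 \cdot 25 \cdot 91 = 4 \cdot 25 \cdot 91 = 100 \cdot 91 = 9100$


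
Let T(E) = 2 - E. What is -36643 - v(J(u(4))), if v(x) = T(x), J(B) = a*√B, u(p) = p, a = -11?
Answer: -36667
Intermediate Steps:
J(B) = -11*√B
v(x) = 2 - x
-36643 - v(J(u(4))) = -36643 - (2 - (-11)*√4) = -36643 - (2 - (-11)*2) = -36643 - (2 - 1*(-22)) = -36643 - (2 + 22) = -36643 - 1*24 = -36643 - 24 = -36667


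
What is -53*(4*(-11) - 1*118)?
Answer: 8586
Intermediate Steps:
-53*(4*(-11) - 1*118) = -53*(-44 - 118) = -53*(-162) = 8586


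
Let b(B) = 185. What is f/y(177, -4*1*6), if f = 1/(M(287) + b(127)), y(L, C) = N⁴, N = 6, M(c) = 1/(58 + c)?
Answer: 115/27572832 ≈ 4.1708e-6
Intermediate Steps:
y(L, C) = 1296 (y(L, C) = 6⁴ = 1296)
f = 345/63826 (f = 1/(1/(58 + 287) + 185) = 1/(1/345 + 185) = 1/(63826/345) = 345/63826 ≈ 0.0054053)
f/y(177, -4*1*6) = (345/63826)/1296 = (345/63826)*(1/1296) = 115/27572832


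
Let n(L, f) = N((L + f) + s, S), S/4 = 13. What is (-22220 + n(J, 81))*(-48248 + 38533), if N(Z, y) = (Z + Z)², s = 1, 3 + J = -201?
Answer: -362524940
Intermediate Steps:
J = -204 (J = -3 - 201 = -204)
S = 52 (S = 4*13 = 52)
N(Z, y) = 4*Z² (N(Z, y) = (2*Z)² = 4*Z²)
n(L, f) = 4*(1 + L + f)² (n(L, f) = 4*((L + f) + 1)² = 4*(1 + L + f)²)
(-22220 + n(J, 81))*(-48248 + 38533) = (-22220 + 4*(1 - 204 + 81)²)*(-48248 + 38533) = (-22220 + 4*(-122)²)*(-9715) = (-22220 + 4*14884)*(-9715) = (-22220 + 59536)*(-9715) = 37316*(-9715) = -362524940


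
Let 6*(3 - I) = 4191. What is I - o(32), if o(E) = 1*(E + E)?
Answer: -1519/2 ≈ -759.50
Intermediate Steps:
I = -1391/2 (I = 3 - 1/6*4191 = 3 - 1397/2 = -1391/2 ≈ -695.50)
o(E) = 2*E (o(E) = 1*(2*E) = 2*E)
I - o(32) = -1391/2 - 2*32 = -1391/2 - 1*64 = -1391/2 - 64 = -1519/2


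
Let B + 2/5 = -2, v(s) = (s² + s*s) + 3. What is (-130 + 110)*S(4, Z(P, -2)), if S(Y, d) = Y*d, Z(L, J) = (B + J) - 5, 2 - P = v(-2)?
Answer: 752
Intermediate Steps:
v(s) = 3 + 2*s² (v(s) = (s² + s²) + 3 = 2*s² + 3 = 3 + 2*s²)
B = -12/5 (B = -⅖ - 2 = -12/5 ≈ -2.4000)
P = -9 (P = 2 - (3 + 2*(-2)²) = 2 - (3 + 2*4) = 2 - (3 + 8) = 2 - 1*11 = 2 - 11 = -9)
Z(L, J) = -37/5 + J (Z(L, J) = (-12/5 + J) - 5 = -37/5 + J)
(-130 + 110)*S(4, Z(P, -2)) = (-130 + 110)*(4*(-37/5 - 2)) = -80*(-47)/5 = -20*(-188/5) = 752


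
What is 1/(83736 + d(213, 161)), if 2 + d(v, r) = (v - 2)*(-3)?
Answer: 1/83101 ≈ 1.2034e-5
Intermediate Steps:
d(v, r) = 4 - 3*v (d(v, r) = -2 + (v - 2)*(-3) = -2 + (-2 + v)*(-3) = -2 + (6 - 3*v) = 4 - 3*v)
1/(83736 + d(213, 161)) = 1/(83736 + (4 - 3*213)) = 1/(83736 + (4 - 639)) = 1/(83736 - 635) = 1/83101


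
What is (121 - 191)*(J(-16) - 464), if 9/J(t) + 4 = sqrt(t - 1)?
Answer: 358120/11 + 210*I*sqrt(17)/11 ≈ 32556.0 + 78.714*I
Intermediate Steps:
J(t) = 9/(-4 + sqrt(-1 + t)) (J(t) = 9/(-4 + sqrt(t - 1)) = 9/(-4 + sqrt(-1 + t)))
(121 - 191)*(J(-16) - 464) = (121 - 191)*(9/(-4 + sqrt(-1 - 16)) - 464) = -70*(9/(-4 + sqrt(-17)) - 464) = -70*(9/(-4 + I*sqrt(17)) - 464) = -70*(-464 + 9/(-4 + I*sqrt(17))) = 32480 - 630/(-4 + I*sqrt(17))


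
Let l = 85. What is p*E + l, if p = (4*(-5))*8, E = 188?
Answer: -29995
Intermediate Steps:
p = -160 (p = -20*8 = -160)
p*E + l = -160*188 + 85 = -30080 + 85 = -29995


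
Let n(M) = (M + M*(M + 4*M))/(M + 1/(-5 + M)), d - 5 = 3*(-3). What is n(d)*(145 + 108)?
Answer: -173052/37 ≈ -4677.1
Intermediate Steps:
d = -4 (d = 5 + 3*(-3) = 5 - 9 = -4)
n(M) = (M + 5*M**2)/(M + 1/(-5 + M)) (n(M) = (M + M*(5*M))/(M + 1/(-5 + M)) = (M + 5*M**2)/(M + 1/(-5 + M)))
n(d)*(145 + 108) = (-4*(-5 - 24*(-4) + 5*(-4)**2)/(1 + (-4)**2 - 5*(-4)))*(145 + 108) = -4*(-5 + 96 + 5*16)/(1 + 16 + 20)*253 = -4*(-5 + 96 + 80)/37*253 = -4*1/37*171*253 = -684/37*253 = -173052/37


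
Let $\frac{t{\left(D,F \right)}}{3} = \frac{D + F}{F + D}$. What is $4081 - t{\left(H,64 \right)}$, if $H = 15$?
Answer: $4078$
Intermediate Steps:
$t{\left(D,F \right)} = 3$ ($t{\left(D,F \right)} = 3 \frac{D + F}{F + D} = 3 \frac{D + F}{D + F} = 3 \cdot 1 = 3$)
$4081 - t{\left(H,64 \right)} = 4081 - 3 = 4078$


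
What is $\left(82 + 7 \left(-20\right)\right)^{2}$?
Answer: $3364$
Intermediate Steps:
$\left(82 + 7 \left(-20\right)\right)^{2} = \left(82 - 140\right)^{2} = \left(-58\right)^{2} = 3364$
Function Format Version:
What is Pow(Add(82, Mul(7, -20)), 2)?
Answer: 3364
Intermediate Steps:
Pow(Add(82, Mul(7, -20)), 2) = Pow(Add(82, -140), 2) = Pow(-58, 2) = 3364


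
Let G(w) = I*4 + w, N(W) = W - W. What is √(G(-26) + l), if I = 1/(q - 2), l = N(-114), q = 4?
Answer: 2*I*√6 ≈ 4.899*I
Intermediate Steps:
N(W) = 0
l = 0
I = ½ (I = 1/(4 - 2) = 1/2 = ½ ≈ 0.50000)
G(w) = 2 + w (G(w) = (½)*4 + w = 2 + w)
√(G(-26) + l) = √((2 - 26) + 0) = √(-24 + 0) = √(-24) = 2*I*√6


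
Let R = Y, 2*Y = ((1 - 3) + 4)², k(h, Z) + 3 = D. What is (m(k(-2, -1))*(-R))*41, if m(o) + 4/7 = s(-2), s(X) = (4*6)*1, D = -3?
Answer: -13448/7 ≈ -1921.1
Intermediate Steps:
k(h, Z) = -6 (k(h, Z) = -3 - 3 = -6)
Y = 2 (Y = ((1 - 3) + 4)²/2 = (-2 + 4)²/2 = (½)*2² = (½)*4 = 2)
s(X) = 24 (s(X) = 24*1 = 24)
R = 2
m(o) = 164/7 (m(o) = -4/7 + 24 = 164/7)
(m(k(-2, -1))*(-R))*41 = (164*(-1*2)/7)*41 = ((164/7)*(-2))*41 = -328/7*41 = -13448/7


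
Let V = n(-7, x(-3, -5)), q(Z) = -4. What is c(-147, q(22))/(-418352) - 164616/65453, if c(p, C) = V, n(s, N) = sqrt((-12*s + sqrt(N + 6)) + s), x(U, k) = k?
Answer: -164616/65453 - sqrt(78)/418352 ≈ -2.5150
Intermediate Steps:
n(s, N) = sqrt(sqrt(6 + N) - 11*s) (n(s, N) = sqrt((-12*s + sqrt(6 + N)) + s) = sqrt((sqrt(6 + N) - 12*s) + s) = sqrt(sqrt(6 + N) - 11*s))
V = sqrt(78) (V = sqrt(sqrt(6 - 5) - 11*(-7)) = sqrt(sqrt(1) + 77) = sqrt(1 + 77) = sqrt(78) ≈ 8.8318)
c(p, C) = sqrt(78)
c(-147, q(22))/(-418352) - 164616/65453 = sqrt(78)/(-418352) - 164616/65453 = sqrt(78)*(-1/418352) - 164616*1/65453 = -sqrt(78)/418352 - 164616/65453 = -164616/65453 - sqrt(78)/418352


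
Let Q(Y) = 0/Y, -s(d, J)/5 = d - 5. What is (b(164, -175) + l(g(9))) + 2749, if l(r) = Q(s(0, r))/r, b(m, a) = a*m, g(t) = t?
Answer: -25951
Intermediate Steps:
s(d, J) = 25 - 5*d (s(d, J) = -5*(d - 5) = -5*(-5 + d) = 25 - 5*d)
Q(Y) = 0
l(r) = 0 (l(r) = 0/r = 0)
(b(164, -175) + l(g(9))) + 2749 = (-175*164 + 0) + 2749 = (-28700 + 0) + 2749 = -28700 + 2749 = -25951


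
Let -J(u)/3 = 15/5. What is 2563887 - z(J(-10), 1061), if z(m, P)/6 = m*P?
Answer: 2621181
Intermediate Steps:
J(u) = -9 (J(u) = -45/5 = -3*3 = -9)
z(m, P) = 6*P*m (z(m, P) = 6*(m*P) = 6*(P*m) = 6*P*m)
2563887 - z(J(-10), 1061) = 2563887 - 6*1061*(-9) = 2563887 - 1*(-57294) = 2563887 + 57294 = 2621181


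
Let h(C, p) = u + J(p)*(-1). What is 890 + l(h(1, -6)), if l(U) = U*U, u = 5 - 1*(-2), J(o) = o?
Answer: 1059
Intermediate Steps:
u = 7 (u = 5 + 2 = 7)
h(C, p) = 7 - p (h(C, p) = 7 + p*(-1) = 7 - p)
l(U) = U²
890 + l(h(1, -6)) = 890 + (7 - 1*(-6))² = 890 + (7 + 6)² = 890 + 13² = 890 + 169 = 1059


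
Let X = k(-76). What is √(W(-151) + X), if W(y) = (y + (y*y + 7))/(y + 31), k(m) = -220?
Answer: I*√1471710/60 ≈ 20.219*I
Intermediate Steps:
W(y) = (7 + y + y²)/(31 + y) (W(y) = (y + (y² + 7))/(31 + y) = (y + (7 + y²))/(31 + y) = (7 + y + y²)/(31 + y))
X = -220
√(W(-151) + X) = √((7 - 151 + (-151)²)/(31 - 151) - 220) = √((7 - 151 + 22801)/(-120) - 220) = √(-1/120*22657 - 220) = √(-22657/120 - 220) = √(-49057/120) = I*√1471710/60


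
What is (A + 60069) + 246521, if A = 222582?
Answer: 529172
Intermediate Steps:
(A + 60069) + 246521 = (222582 + 60069) + 246521 = 282651 + 246521 = 529172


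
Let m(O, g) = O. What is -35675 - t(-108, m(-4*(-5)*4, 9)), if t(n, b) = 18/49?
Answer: -1748093/49 ≈ -35675.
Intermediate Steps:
t(n, b) = 18/49 (t(n, b) = 18*(1/49) = 18/49)
-35675 - t(-108, m(-4*(-5)*4, 9)) = -35675 - 1*18/49 = -35675 - 18/49 = -1748093/49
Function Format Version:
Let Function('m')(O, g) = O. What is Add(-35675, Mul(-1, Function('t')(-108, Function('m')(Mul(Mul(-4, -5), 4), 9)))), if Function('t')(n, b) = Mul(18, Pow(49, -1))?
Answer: Rational(-1748093, 49) ≈ -35675.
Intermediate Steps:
Function('t')(n, b) = Rational(18, 49) (Function('t')(n, b) = Mul(18, Rational(1, 49)) = Rational(18, 49))
Add(-35675, Mul(-1, Function('t')(-108, Function('m')(Mul(Mul(-4, -5), 4), 9)))) = Add(-35675, Mul(-1, Rational(18, 49))) = Add(-35675, Rational(-18, 49)) = Rational(-1748093, 49)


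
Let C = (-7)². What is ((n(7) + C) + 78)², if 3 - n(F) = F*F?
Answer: 6561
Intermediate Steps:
n(F) = 3 - F² (n(F) = 3 - F*F = 3 - F²)
C = 49
((n(7) + C) + 78)² = (((3 - 1*7²) + 49) + 78)² = (((3 - 1*49) + 49) + 78)² = (((3 - 49) + 49) + 78)² = ((-46 + 49) + 78)² = (3 + 78)² = 81² = 6561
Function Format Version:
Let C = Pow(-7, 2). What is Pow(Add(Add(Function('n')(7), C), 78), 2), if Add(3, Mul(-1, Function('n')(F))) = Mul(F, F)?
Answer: 6561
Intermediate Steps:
Function('n')(F) = Add(3, Mul(-1, Pow(F, 2))) (Function('n')(F) = Add(3, Mul(-1, Mul(F, F))) = Add(3, Mul(-1, Pow(F, 2))))
C = 49
Pow(Add(Add(Function('n')(7), C), 78), 2) = Pow(Add(Add(Add(3, Mul(-1, Pow(7, 2))), 49), 78), 2) = Pow(Add(Add(Add(3, Mul(-1, 49)), 49), 78), 2) = Pow(Add(Add(Add(3, -49), 49), 78), 2) = Pow(Add(Add(-46, 49), 78), 2) = Pow(Add(3, 78), 2) = Pow(81, 2) = 6561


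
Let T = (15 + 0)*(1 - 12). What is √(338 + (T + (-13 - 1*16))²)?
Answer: √37974 ≈ 194.87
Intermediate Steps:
T = -165 (T = 15*(-11) = -165)
√(338 + (T + (-13 - 1*16))²) = √(338 + (-165 + (-13 - 1*16))²) = √(338 + (-165 + (-13 - 16))²) = √(338 + (-165 - 29)²) = √(338 + (-194)²) = √(338 + 37636) = √37974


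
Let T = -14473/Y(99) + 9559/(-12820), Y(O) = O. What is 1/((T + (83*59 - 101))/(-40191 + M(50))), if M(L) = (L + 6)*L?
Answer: -47455909380/5900497079 ≈ -8.0427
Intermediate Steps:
M(L) = L*(6 + L) (M(L) = (6 + L)*L = L*(6 + L))
T = -186490201/1269180 (T = -14473/99 + 9559/(-12820) = -14473*1/99 + 9559*(-1/12820) = -14473/99 - 9559/12820 = -186490201/1269180 ≈ -146.94)
1/((T + (83*59 - 101))/(-40191 + M(50))) = 1/((-186490201/1269180 + (83*59 - 101))/(-40191 + 50*(6 + 50))) = 1/((-186490201/1269180 + (4897 - 101))/(-40191 + 50*56)) = 1/((-186490201/1269180 + 4796)/(-40191 + 2800)) = 1/((5900497079/1269180)/(-37391)) = 1/((5900497079/1269180)*(-1/37391)) = 1/(-5900497079/47455909380) = -47455909380/5900497079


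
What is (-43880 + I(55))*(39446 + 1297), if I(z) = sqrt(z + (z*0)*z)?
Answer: -1787802840 + 40743*sqrt(55) ≈ -1.7875e+9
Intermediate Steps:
I(z) = sqrt(z) (I(z) = sqrt(z + 0*z) = sqrt(z + 0) = sqrt(z))
(-43880 + I(55))*(39446 + 1297) = (-43880 + sqrt(55))*(39446 + 1297) = (-43880 + sqrt(55))*40743 = -1787802840 + 40743*sqrt(55)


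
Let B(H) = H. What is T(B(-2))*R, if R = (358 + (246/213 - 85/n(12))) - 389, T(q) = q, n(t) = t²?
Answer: 311171/5112 ≈ 60.871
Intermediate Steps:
R = -311171/10224 (R = (358 + (246/213 - 85/(12²))) - 389 = (358 + (246*(1/213) - 85/144)) - 389 = (358 + (82/71 - 85*1/144)) - 389 = (358 + (82/71 - 85/144)) - 389 = (358 + 5773/10224) - 389 = 3665965/10224 - 389 = -311171/10224 ≈ -30.435)
T(B(-2))*R = -2*(-311171/10224) = 311171/5112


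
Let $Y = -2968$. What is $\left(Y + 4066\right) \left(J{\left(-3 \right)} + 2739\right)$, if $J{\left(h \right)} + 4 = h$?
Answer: $2999736$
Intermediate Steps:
$J{\left(h \right)} = -4 + h$
$\left(Y + 4066\right) \left(J{\left(-3 \right)} + 2739\right) = \left(-2968 + 4066\right) \left(\left(-4 - 3\right) + 2739\right) = 1098 \left(-7 + 2739\right) = 1098 \cdot 2732 = 2999736$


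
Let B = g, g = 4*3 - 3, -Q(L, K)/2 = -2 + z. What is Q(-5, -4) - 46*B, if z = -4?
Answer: -402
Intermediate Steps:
Q(L, K) = 12 (Q(L, K) = -2*(-2 - 4) = -2*(-6) = 12)
g = 9 (g = 12 - 3 = 9)
B = 9
Q(-5, -4) - 46*B = 12 - 46*9 = 12 - 414 = -402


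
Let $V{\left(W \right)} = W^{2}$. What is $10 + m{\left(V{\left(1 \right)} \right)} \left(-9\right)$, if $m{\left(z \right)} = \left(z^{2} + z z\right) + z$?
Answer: $-17$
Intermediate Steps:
$m{\left(z \right)} = z + 2 z^{2}$ ($m{\left(z \right)} = \left(z^{2} + z^{2}\right) + z = 2 z^{2} + z = z + 2 z^{2}$)
$10 + m{\left(V{\left(1 \right)} \right)} \left(-9\right) = 10 + 1^{2} \left(1 + 2 \cdot 1^{2}\right) \left(-9\right) = 10 + 1 \left(1 + 2 \cdot 1\right) \left(-9\right) = 10 + 1 \left(1 + 2\right) \left(-9\right) = 10 + 1 \cdot 3 \left(-9\right) = 10 + 3 \left(-9\right) = 10 - 27 = -17$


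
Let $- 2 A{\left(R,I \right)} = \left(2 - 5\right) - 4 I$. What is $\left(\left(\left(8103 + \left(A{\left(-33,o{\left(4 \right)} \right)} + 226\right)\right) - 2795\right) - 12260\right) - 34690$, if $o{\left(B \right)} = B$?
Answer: $- \frac{82813}{2} \approx -41407.0$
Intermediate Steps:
$A{\left(R,I \right)} = \frac{3}{2} + 2 I$ ($A{\left(R,I \right)} = - \frac{\left(2 - 5\right) - 4 I}{2} = - \frac{-3 - 4 I}{2} = \frac{3}{2} + 2 I$)
$\left(\left(\left(8103 + \left(A{\left(-33,o{\left(4 \right)} \right)} + 226\right)\right) - 2795\right) - 12260\right) - 34690 = \left(\left(\left(8103 + \left(\left(\frac{3}{2} + 2 \cdot 4\right) + 226\right)\right) - 2795\right) - 12260\right) - 34690 = \left(\left(\left(8103 + \left(\left(\frac{3}{2} + 8\right) + 226\right)\right) - 2795\right) - 12260\right) - 34690 = \left(\left(\left(8103 + \left(\frac{19}{2} + 226\right)\right) - 2795\right) - 12260\right) - 34690 = \left(\left(\left(8103 + \frac{471}{2}\right) - 2795\right) - 12260\right) - 34690 = \left(\left(\frac{16677}{2} - 2795\right) - 12260\right) - 34690 = \left(\frac{11087}{2} - 12260\right) - 34690 = - \frac{13433}{2} - 34690 = - \frac{82813}{2}$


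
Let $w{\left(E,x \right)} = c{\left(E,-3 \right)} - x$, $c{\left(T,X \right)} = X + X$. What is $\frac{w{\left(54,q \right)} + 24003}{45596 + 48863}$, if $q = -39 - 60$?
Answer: $\frac{24096}{94459} \approx 0.2551$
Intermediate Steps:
$c{\left(T,X \right)} = 2 X$
$q = -99$ ($q = -39 - 60 = -99$)
$w{\left(E,x \right)} = -6 - x$ ($w{\left(E,x \right)} = 2 \left(-3\right) - x = -6 - x$)
$\frac{w{\left(54,q \right)} + 24003}{45596 + 48863} = \frac{\left(-6 - -99\right) + 24003}{45596 + 48863} = \frac{\left(-6 + 99\right) + 24003}{94459} = \left(93 + 24003\right) \frac{1}{94459} = 24096 \cdot \frac{1}{94459} = \frac{24096}{94459}$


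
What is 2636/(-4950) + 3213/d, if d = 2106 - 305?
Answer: 5578457/4457475 ≈ 1.2515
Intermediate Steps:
d = 1801
2636/(-4950) + 3213/d = 2636/(-4950) + 3213/1801 = 2636*(-1/4950) + 3213*(1/1801) = -1318/2475 + 3213/1801 = 5578457/4457475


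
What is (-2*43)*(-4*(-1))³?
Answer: -5504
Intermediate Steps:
(-2*43)*(-4*(-1))³ = -86*4³ = -86*64 = -5504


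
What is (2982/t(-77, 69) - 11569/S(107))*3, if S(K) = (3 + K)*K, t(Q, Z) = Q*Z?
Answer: -1254081/270710 ≈ -4.6326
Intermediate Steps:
S(K) = K*(3 + K)
(2982/t(-77, 69) - 11569/S(107))*3 = (2982/((-77*69)) - 11569*1/(107*(3 + 107)))*3 = (2982/(-5313) - 11569/(107*110))*3 = (2982*(-1/5313) - 11569/11770)*3 = (-142/253 - 11569*1/11770)*3 = (-142/253 - 11569/11770)*3 = -418027/270710*3 = -1254081/270710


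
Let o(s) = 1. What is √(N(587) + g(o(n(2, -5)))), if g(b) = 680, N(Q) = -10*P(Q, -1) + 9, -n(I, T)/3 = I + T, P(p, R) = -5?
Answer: √739 ≈ 27.185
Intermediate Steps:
n(I, T) = -3*I - 3*T (n(I, T) = -3*(I + T) = -3*I - 3*T)
N(Q) = 59 (N(Q) = -10*(-5) + 9 = 50 + 9 = 59)
√(N(587) + g(o(n(2, -5)))) = √(59 + 680) = √739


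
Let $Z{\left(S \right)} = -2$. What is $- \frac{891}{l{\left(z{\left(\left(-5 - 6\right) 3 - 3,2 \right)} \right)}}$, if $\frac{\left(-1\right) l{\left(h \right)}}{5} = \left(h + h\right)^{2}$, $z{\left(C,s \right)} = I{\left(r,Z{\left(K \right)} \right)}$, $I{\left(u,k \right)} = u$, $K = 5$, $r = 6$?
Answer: $\frac{99}{80} \approx 1.2375$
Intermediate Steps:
$z{\left(C,s \right)} = 6$
$l{\left(h \right)} = - 20 h^{2}$ ($l{\left(h \right)} = - 5 \left(h + h\right)^{2} = - 5 \left(2 h\right)^{2} = - 5 \cdot 4 h^{2} = - 20 h^{2}$)
$- \frac{891}{l{\left(z{\left(\left(-5 - 6\right) 3 - 3,2 \right)} \right)}} = - \frac{891}{\left(-20\right) 6^{2}} = - \frac{891}{\left(-20\right) 36} = - \frac{891}{-720} = \left(-891\right) \left(- \frac{1}{720}\right) = \frac{99}{80}$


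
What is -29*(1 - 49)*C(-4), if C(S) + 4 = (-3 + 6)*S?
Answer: -22272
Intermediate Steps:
C(S) = -4 + 3*S (C(S) = -4 + (-3 + 6)*S = -4 + 3*S)
-29*(1 - 49)*C(-4) = -29*(1 - 49)*(-4 + 3*(-4)) = -(-1392)*(-4 - 12) = -(-1392)*(-16) = -29*768 = -22272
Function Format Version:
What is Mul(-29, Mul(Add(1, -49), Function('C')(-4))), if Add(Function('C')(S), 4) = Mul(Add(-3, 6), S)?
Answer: -22272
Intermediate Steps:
Function('C')(S) = Add(-4, Mul(3, S)) (Function('C')(S) = Add(-4, Mul(Add(-3, 6), S)) = Add(-4, Mul(3, S)))
Mul(-29, Mul(Add(1, -49), Function('C')(-4))) = Mul(-29, Mul(Add(1, -49), Add(-4, Mul(3, -4)))) = Mul(-29, Mul(-48, Add(-4, -12))) = Mul(-29, Mul(-48, -16)) = Mul(-29, 768) = -22272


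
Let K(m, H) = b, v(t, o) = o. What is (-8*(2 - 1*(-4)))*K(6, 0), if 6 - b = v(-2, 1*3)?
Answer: -144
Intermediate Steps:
b = 3 (b = 6 - 3 = 3)
K(m, H) = 3
(-8*(2 - 1*(-4)))*K(6, 0) = -8*(2 - 1*(-4))*3 = -8*(2 + 4)*3 = -8*6*3 = -48*3 = -144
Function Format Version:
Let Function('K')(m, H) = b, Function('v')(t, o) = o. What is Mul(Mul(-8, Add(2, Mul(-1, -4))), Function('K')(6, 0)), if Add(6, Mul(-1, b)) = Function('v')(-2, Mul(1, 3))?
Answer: -144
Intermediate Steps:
b = 3 (b = Add(6, Mul(-1, Mul(1, 3))) = Add(6, Mul(-1, 3)) = Add(6, -3) = 3)
Function('K')(m, H) = 3
Mul(Mul(-8, Add(2, Mul(-1, -4))), Function('K')(6, 0)) = Mul(Mul(-8, Add(2, Mul(-1, -4))), 3) = Mul(Mul(-8, Add(2, 4)), 3) = Mul(Mul(-8, 6), 3) = Mul(-48, 3) = -144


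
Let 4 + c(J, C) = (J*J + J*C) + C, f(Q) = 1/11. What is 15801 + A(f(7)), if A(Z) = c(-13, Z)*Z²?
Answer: 21032934/1331 ≈ 15802.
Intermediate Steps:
f(Q) = 1/11
c(J, C) = -4 + C + J² + C*J (c(J, C) = -4 + ((J*J + J*C) + C) = -4 + ((J² + C*J) + C) = -4 + (C + J² + C*J) = -4 + C + J² + C*J)
A(Z) = Z²*(165 - 12*Z) (A(Z) = (-4 + Z + (-13)² + Z*(-13))*Z² = (-4 + Z + 169 - 13*Z)*Z² = (165 - 12*Z)*Z² = Z²*(165 - 12*Z))
15801 + A(f(7)) = 15801 + (1/11)²*(165 - 12*1/11) = 15801 + (165 - 12/11)/121 = 15801 + (1/121)*(1803/11) = 15801 + 1803/1331 = 21032934/1331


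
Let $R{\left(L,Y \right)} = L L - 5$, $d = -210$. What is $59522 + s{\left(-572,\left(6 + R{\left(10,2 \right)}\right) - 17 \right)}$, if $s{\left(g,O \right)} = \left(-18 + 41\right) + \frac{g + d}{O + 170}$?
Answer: $\frac{7561824}{127} \approx 59542.0$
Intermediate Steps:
$R{\left(L,Y \right)} = -5 + L^{2}$ ($R{\left(L,Y \right)} = L^{2} - 5 = -5 + L^{2}$)
$s{\left(g,O \right)} = 23 + \frac{-210 + g}{170 + O}$ ($s{\left(g,O \right)} = \left(-18 + 41\right) + \frac{g - 210}{O + 170} = 23 + \frac{-210 + g}{170 + O}$)
$59522 + s{\left(-572,\left(6 + R{\left(10,2 \right)}\right) - 17 \right)} = 59522 + \frac{3700 - 572 + 23 \left(\left(6 - \left(5 - 10^{2}\right)\right) - 17\right)}{170 + \left(\left(6 - \left(5 - 10^{2}\right)\right) - 17\right)} = 59522 + \frac{3700 - 572 + 23 \left(\left(6 + \left(-5 + 100\right)\right) - 17\right)}{170 + \left(\left(6 + \left(-5 + 100\right)\right) - 17\right)} = 59522 + \frac{3700 - 572 + 23 \left(\left(6 + 95\right) - 17\right)}{170 + \left(\left(6 + 95\right) - 17\right)} = 59522 + \frac{3700 - 572 + 23 \left(101 - 17\right)}{170 + \left(101 - 17\right)} = 59522 + \frac{3700 - 572 + 23 \cdot 84}{170 + 84} = 59522 + \frac{3700 - 572 + 1932}{254} = 59522 + \frac{1}{254} \cdot 5060 = 59522 + \frac{2530}{127} = \frac{7561824}{127}$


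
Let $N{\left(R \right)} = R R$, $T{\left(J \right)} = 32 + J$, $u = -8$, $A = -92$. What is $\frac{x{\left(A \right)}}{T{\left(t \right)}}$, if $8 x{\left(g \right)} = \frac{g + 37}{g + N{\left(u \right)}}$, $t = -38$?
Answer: $- \frac{55}{1344} \approx -0.040923$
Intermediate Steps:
$N{\left(R \right)} = R^{2}$
$x{\left(g \right)} = \frac{37 + g}{8 \left(64 + g\right)}$ ($x{\left(g \right)} = \frac{\left(g + 37\right) \frac{1}{g + \left(-8\right)^{2}}}{8} = \frac{\left(37 + g\right) \frac{1}{g + 64}}{8} = \frac{\left(37 + g\right) \frac{1}{64 + g}}{8} = \frac{\frac{1}{64 + g} \left(37 + g\right)}{8} = \frac{37 + g}{8 \left(64 + g\right)}$)
$\frac{x{\left(A \right)}}{T{\left(t \right)}} = \frac{\frac{1}{8} \frac{1}{64 - 92} \left(37 - 92\right)}{32 - 38} = \frac{\frac{1}{8} \frac{1}{-28} \left(-55\right)}{-6} = \frac{1}{8} \left(- \frac{1}{28}\right) \left(-55\right) \left(- \frac{1}{6}\right) = \frac{55}{224} \left(- \frac{1}{6}\right) = - \frac{55}{1344}$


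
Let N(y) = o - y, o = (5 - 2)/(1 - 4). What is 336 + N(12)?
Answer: 323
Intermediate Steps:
o = -1 (o = 3/(-3) = 3*(-⅓) = -1)
N(y) = -1 - y
336 + N(12) = 336 + (-1 - 1*12) = 336 + (-1 - 12) = 336 - 13 = 323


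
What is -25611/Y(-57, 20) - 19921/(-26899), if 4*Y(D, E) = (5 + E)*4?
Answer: -688412264/672475 ≈ -1023.7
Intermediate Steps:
Y(D, E) = 5 + E (Y(D, E) = ((5 + E)*4)/4 = (20 + 4*E)/4 = 5 + E)
-25611/Y(-57, 20) - 19921/(-26899) = -25611/(5 + 20) - 19921/(-26899) = -25611/25 - 19921*(-1/26899) = -25611*1/25 + 19921/26899 = -25611/25 + 19921/26899 = -688412264/672475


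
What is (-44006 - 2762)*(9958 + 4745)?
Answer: -687629904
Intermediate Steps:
(-44006 - 2762)*(9958 + 4745) = -46768*14703 = -687629904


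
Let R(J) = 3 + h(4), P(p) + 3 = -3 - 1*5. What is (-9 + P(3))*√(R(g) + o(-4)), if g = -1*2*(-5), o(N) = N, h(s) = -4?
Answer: -20*I*√5 ≈ -44.721*I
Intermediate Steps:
P(p) = -11 (P(p) = -3 + (-3 - 1*5) = -3 + (-3 - 5) = -3 - 8 = -11)
g = 10 (g = -2*(-5) = 10)
R(J) = -1 (R(J) = 3 - 4 = -1)
(-9 + P(3))*√(R(g) + o(-4)) = (-9 - 11)*√(-1 - 4) = -20*I*√5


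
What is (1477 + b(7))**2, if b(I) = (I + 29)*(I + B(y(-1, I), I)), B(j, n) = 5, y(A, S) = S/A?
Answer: 3644281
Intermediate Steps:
b(I) = (5 + I)*(29 + I) (b(I) = (I + 29)*(I + 5) = (29 + I)*(5 + I) = (5 + I)*(29 + I))
(1477 + b(7))**2 = (1477 + (145 + 7**2 + 34*7))**2 = (1477 + (145 + 49 + 238))**2 = (1477 + 432)**2 = 1909**2 = 3644281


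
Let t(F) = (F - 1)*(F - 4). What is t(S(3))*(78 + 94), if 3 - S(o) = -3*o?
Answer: 15136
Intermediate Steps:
S(o) = 3 + 3*o (S(o) = 3 - (-3)*o = 3 + 3*o)
t(F) = (-1 + F)*(-4 + F)
t(S(3))*(78 + 94) = (4 + (3 + 3*3)² - 5*(3 + 3*3))*(78 + 94) = (4 + (3 + 9)² - 5*(3 + 9))*172 = (4 + 12² - 5*12)*172 = (4 + 144 - 60)*172 = 88*172 = 15136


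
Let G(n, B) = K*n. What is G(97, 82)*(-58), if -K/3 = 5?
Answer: 84390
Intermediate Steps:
K = -15 (K = -3*5 = -15)
G(n, B) = -15*n
G(97, 82)*(-58) = -15*97*(-58) = -1455*(-58) = 84390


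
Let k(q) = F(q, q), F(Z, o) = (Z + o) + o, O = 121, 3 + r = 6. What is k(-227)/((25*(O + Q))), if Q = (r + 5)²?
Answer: -681/4625 ≈ -0.14724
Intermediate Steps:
r = 3 (r = -3 + 6 = 3)
F(Z, o) = Z + 2*o
k(q) = 3*q (k(q) = q + 2*q = 3*q)
Q = 64 (Q = (3 + 5)² = 8² = 64)
k(-227)/((25*(O + Q))) = (3*(-227))/((25*(121 + 64))) = -681/(25*185) = -681/4625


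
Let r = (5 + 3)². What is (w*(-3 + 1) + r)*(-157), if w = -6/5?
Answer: -52124/5 ≈ -10425.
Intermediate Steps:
w = -6/5 (w = -6*⅕ = -6/5 ≈ -1.2000)
r = 64 (r = 8² = 64)
(w*(-3 + 1) + r)*(-157) = (-6*(-3 + 1)/5 + 64)*(-157) = (-6/5*(-2) + 64)*(-157) = (12/5 + 64)*(-157) = (332/5)*(-157) = -52124/5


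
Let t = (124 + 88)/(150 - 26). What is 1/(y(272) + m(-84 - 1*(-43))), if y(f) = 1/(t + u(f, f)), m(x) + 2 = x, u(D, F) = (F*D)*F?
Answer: -623833141/26824825032 ≈ -0.023256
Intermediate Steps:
u(D, F) = D*F² (u(D, F) = (D*F)*F = D*F²)
m(x) = -2 + x
t = 53/31 (t = 212/124 = 212*(1/124) = 53/31 ≈ 1.7097)
y(f) = 1/(53/31 + f³) (y(f) = 1/(53/31 + f*f²) = 1/(53/31 + f³))
1/(y(272) + m(-84 - 1*(-43))) = 1/(31/(53 + 31*272³) + (-2 + (-84 - 1*(-43)))) = 1/(31/(53 + 31*20123648) + (-2 + (-84 + 43))) = 1/(31/(53 + 623833088) + (-2 - 41)) = 1/(31/623833141 - 43) = 1/(-26824825032/623833141) = -623833141/26824825032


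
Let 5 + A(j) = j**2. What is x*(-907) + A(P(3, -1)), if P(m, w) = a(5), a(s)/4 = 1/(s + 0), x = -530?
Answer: 12017641/25 ≈ 4.8071e+5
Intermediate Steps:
a(s) = 4/s (a(s) = 4/(s + 0) = 4/s)
P(m, w) = 4/5
A(j) = -5 + j**2
x*(-907) + A(P(3, -1)) = -530*(-907) + (-5 + (4/5)**2) = 480710 + (-5 + 16/25) = 480710 - 109/25 = 12017641/25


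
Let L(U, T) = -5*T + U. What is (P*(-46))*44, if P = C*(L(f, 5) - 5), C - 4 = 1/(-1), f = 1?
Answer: 176088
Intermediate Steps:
L(U, T) = U - 5*T
C = 3 (C = 4 + 1/(-1) = 4 - 1 = 3)
P = -87 (P = 3*((1 - 5*5) - 5) = 3*((1 - 25) - 5) = 3*(-24 - 5) = 3*(-29) = -87)
(P*(-46))*44 = -87*(-46)*44 = 4002*44 = 176088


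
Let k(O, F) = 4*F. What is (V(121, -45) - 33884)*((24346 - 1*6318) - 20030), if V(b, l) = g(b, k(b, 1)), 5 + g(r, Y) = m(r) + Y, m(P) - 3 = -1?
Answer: 67833766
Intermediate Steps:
m(P) = 2 (m(P) = 3 - 1 = 2)
g(r, Y) = -3 + Y (g(r, Y) = -5 + (2 + Y) = -3 + Y)
V(b, l) = 1 (V(b, l) = -3 + 4*1 = -3 + 4 = 1)
(V(121, -45) - 33884)*((24346 - 1*6318) - 20030) = (1 - 33884)*((24346 - 1*6318) - 20030) = -33883*((24346 - 6318) - 20030) = -33883*(18028 - 20030) = -33883*(-2002) = 67833766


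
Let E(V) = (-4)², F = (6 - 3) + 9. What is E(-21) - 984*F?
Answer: -11792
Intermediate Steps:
F = 12 (F = 3 + 9 = 12)
E(V) = 16
E(-21) - 984*F = 16 - 984*12 = 16 - 246*48 = 16 - 11808 = -11792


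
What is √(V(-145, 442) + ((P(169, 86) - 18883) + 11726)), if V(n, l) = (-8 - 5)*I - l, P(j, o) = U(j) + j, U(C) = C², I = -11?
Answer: √21274 ≈ 145.86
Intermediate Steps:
P(j, o) = j + j² (P(j, o) = j² + j = j + j²)
V(n, l) = 143 - l (V(n, l) = (-8 - 5)*(-11) - l = -13*(-11) - l = 143 - l)
√(V(-145, 442) + ((P(169, 86) - 18883) + 11726)) = √((143 - 1*442) + ((169*(1 + 169) - 18883) + 11726)) = √((143 - 442) + ((169*170 - 18883) + 11726)) = √(-299 + ((28730 - 18883) + 11726)) = √(-299 + (9847 + 11726)) = √(-299 + 21573) = √21274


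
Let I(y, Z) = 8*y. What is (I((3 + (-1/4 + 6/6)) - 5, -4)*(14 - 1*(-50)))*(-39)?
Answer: 24960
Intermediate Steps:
(I((3 + (-1/4 + 6/6)) - 5, -4)*(14 - 1*(-50)))*(-39) = ((8*((3 + (-1/4 + 6/6)) - 5))*(14 - 1*(-50)))*(-39) = ((8*((3 + (-1*1/4 + 6*(1/6))) - 5))*(14 + 50))*(-39) = ((8*((3 + (-1/4 + 1)) - 5))*64)*(-39) = ((8*((3 + 3/4) - 5))*64)*(-39) = ((8*(15/4 - 5))*64)*(-39) = ((8*(-5/4))*64)*(-39) = -10*64*(-39) = -640*(-39) = 24960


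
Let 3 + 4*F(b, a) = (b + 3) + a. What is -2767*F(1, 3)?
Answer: -2767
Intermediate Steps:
F(b, a) = a/4 + b/4 (F(b, a) = -3/4 + ((b + 3) + a)/4 = -3/4 + ((3 + b) + a)/4 = -3/4 + (3 + a + b)/4 = -3/4 + (3/4 + a/4 + b/4) = a/4 + b/4)
-2767*F(1, 3) = -2767*((1/4)*3 + (1/4)*1) = -2767*(3/4 + 1/4) = -2767*1 = -2767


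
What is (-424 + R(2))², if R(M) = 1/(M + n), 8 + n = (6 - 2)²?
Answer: 17969121/100 ≈ 1.7969e+5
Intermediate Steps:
n = 8 (n = -8 + (6 - 2)² = -8 + 4² = -8 + 16 = 8)
R(M) = 1/(8 + M) (R(M) = 1/(M + 8) = 1/(8 + M))
(-424 + R(2))² = (-424 + 1/(8 + 2))² = (-424 + 1/10)² = (-424 + ⅒)² = (-4239/10)² = 17969121/100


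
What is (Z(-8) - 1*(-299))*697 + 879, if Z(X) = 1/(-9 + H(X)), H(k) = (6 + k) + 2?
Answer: 1882841/9 ≈ 2.0920e+5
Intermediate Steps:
H(k) = 8 + k
Z(X) = 1/(-1 + X) (Z(X) = 1/(-9 + (8 + X)) = 1/(-1 + X))
(Z(-8) - 1*(-299))*697 + 879 = (1/(-1 - 8) - 1*(-299))*697 + 879 = (1/(-9) + 299)*697 + 879 = (-1/9 + 299)*697 + 879 = (2690/9)*697 + 879 = 1874930/9 + 879 = 1882841/9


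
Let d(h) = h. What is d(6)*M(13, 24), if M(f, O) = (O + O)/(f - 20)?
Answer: -288/7 ≈ -41.143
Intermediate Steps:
M(f, O) = 2*O/(-20 + f) (M(f, O) = (2*O)/(-20 + f) = 2*O/(-20 + f))
d(6)*M(13, 24) = 6*(2*24/(-20 + 13)) = 6*(2*24/(-7)) = 6*(2*24*(-1/7)) = 6*(-48/7) = -288/7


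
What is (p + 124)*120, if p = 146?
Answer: 32400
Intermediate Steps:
(p + 124)*120 = (146 + 124)*120 = 270*120 = 32400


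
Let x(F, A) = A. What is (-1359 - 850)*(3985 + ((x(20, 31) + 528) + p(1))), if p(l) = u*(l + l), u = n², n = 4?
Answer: -10108384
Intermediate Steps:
u = 16 (u = 4² = 16)
p(l) = 32*l (p(l) = 16*(l + l) = 16*(2*l) = 32*l)
(-1359 - 850)*(3985 + ((x(20, 31) + 528) + p(1))) = (-1359 - 850)*(3985 + ((31 + 528) + 32*1)) = -2209*(3985 + (559 + 32)) = -2209*(3985 + 591) = -2209*4576 = -10108384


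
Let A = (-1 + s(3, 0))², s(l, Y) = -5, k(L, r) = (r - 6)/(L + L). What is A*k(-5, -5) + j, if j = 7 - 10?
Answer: 183/5 ≈ 36.600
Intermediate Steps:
k(L, r) = (-6 + r)/(2*L) (k(L, r) = (-6 + r)/((2*L)) = (-6 + r)*(1/(2*L)) = (-6 + r)/(2*L))
j = -3
A = 36 (A = (-1 - 5)² = (-6)² = 36)
A*k(-5, -5) + j = 36*((½)*(-6 - 5)/(-5)) - 3 = 36*((½)*(-⅕)*(-11)) - 3 = 36*(11/10) - 3 = 198/5 - 3 = 183/5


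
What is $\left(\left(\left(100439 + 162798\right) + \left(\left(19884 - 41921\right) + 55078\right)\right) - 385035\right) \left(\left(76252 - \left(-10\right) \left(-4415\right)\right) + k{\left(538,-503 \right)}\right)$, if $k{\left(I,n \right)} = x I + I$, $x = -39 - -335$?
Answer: $-17031403216$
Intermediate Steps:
$x = 296$ ($x = -39 + 335 = 296$)
$k{\left(I,n \right)} = 297 I$ ($k{\left(I,n \right)} = 296 I + I = 297 I$)
$\left(\left(\left(100439 + 162798\right) + \left(\left(19884 - 41921\right) + 55078\right)\right) - 385035\right) \left(\left(76252 - \left(-10\right) \left(-4415\right)\right) + k{\left(538,-503 \right)}\right) = \left(\left(\left(100439 + 162798\right) + \left(\left(19884 - 41921\right) + 55078\right)\right) - 385035\right) \left(\left(76252 - \left(-10\right) \left(-4415\right)\right) + 297 \cdot 538\right) = \left(\left(263237 + \left(-22037 + 55078\right)\right) - 385035\right) \left(\left(76252 - 44150\right) + 159786\right) = \left(\left(263237 + 33041\right) - 385035\right) \left(\left(76252 - 44150\right) + 159786\right) = \left(296278 - 385035\right) \left(32102 + 159786\right) = \left(-88757\right) 191888 = -17031403216$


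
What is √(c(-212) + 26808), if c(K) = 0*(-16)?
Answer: 2*√6702 ≈ 163.73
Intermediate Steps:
c(K) = 0
√(c(-212) + 26808) = √(0 + 26808) = √26808 = 2*√6702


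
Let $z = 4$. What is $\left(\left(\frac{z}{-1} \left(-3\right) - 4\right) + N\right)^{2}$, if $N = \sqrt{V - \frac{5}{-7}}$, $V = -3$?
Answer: $\frac{432}{7} + \frac{64 i \sqrt{7}}{7} \approx 61.714 + 24.19 i$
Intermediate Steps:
$N = \frac{4 i \sqrt{7}}{7}$ ($N = \sqrt{-3 - \frac{5}{-7}} = \sqrt{-3 - - \frac{5}{7}} = \sqrt{-3 + \frac{5}{7}} = \sqrt{- \frac{16}{7}} = \frac{4 i \sqrt{7}}{7} \approx 1.5119 i$)
$\left(\left(\frac{z}{-1} \left(-3\right) - 4\right) + N\right)^{2} = \left(\left(\frac{4}{-1} \left(-3\right) - 4\right) + \frac{4 i \sqrt{7}}{7}\right)^{2} = \left(\left(4 \left(-1\right) \left(-3\right) - 4\right) + \frac{4 i \sqrt{7}}{7}\right)^{2} = \left(\left(\left(-4\right) \left(-3\right) - 4\right) + \frac{4 i \sqrt{7}}{7}\right)^{2} = \left(\left(12 - 4\right) + \frac{4 i \sqrt{7}}{7}\right)^{2} = \left(8 + \frac{4 i \sqrt{7}}{7}\right)^{2}$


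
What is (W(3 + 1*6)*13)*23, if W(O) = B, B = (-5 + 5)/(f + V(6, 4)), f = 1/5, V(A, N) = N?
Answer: 0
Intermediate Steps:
f = 1/5 ≈ 0.20000
B = 0 (B = (-5 + 5)/(1/5 + 4) = 0/(21/5) = 0*(5/21) = 0)
W(O) = 0
(W(3 + 1*6)*13)*23 = (0*13)*23 = 0*23 = 0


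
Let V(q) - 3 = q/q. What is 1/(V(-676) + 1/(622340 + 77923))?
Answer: 700263/2801053 ≈ 0.25000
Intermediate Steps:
V(q) = 4 (V(q) = 3 + q/q = 3 + 1 = 4)
1/(V(-676) + 1/(622340 + 77923)) = 1/(4 + 1/(622340 + 77923)) = 1/(4 + 1/700263) = 1/(2801053/700263) = 700263/2801053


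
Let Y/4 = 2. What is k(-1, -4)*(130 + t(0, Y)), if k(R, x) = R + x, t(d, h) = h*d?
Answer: -650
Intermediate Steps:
Y = 8 (Y = 4*2 = 8)
t(d, h) = d*h
k(-1, -4)*(130 + t(0, Y)) = (-1 - 4)*(130 + 0*8) = -5*(130 + 0) = -5*130 = -650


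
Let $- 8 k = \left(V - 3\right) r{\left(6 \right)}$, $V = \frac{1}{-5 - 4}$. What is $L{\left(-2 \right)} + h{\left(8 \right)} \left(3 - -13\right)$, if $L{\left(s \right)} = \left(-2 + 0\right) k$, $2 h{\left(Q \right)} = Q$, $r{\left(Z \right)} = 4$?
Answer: $\frac{548}{9} \approx 60.889$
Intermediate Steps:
$V = - \frac{1}{9}$ ($V = \frac{1}{-9} = - \frac{1}{9} \approx -0.11111$)
$h{\left(Q \right)} = \frac{Q}{2}$
$k = \frac{14}{9}$ ($k = - \frac{\left(- \frac{1}{9} - 3\right) 4}{8} = - \frac{\left(- \frac{28}{9}\right) 4}{8} = \left(- \frac{1}{8}\right) \left(- \frac{112}{9}\right) = \frac{14}{9} \approx 1.5556$)
$L{\left(s \right)} = - \frac{28}{9}$ ($L{\left(s \right)} = \left(-2 + 0\right) \frac{14}{9} = \left(-2\right) \frac{14}{9} = - \frac{28}{9}$)
$L{\left(-2 \right)} + h{\left(8 \right)} \left(3 - -13\right) = - \frac{28}{9} + \frac{1}{2} \cdot 8 \left(3 - -13\right) = - \frac{28}{9} + 4 \left(3 + 13\right) = - \frac{28}{9} + 4 \cdot 16 = - \frac{28}{9} + 64 = \frac{548}{9}$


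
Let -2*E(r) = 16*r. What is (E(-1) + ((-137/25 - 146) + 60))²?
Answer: 4355569/625 ≈ 6968.9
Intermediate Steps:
E(r) = -8*r
(E(-1) + ((-137/25 - 146) + 60))² = (-8*(-1) + ((-137/25 - 146) + 60))² = (8 + ((-137*1/25 - 146) + 60))² = (8 + ((-137/25 - 146) + 60))² = (8 + (-3787/25 + 60))² = (8 - 2287/25)² = (-2087/25)² = 4355569/625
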